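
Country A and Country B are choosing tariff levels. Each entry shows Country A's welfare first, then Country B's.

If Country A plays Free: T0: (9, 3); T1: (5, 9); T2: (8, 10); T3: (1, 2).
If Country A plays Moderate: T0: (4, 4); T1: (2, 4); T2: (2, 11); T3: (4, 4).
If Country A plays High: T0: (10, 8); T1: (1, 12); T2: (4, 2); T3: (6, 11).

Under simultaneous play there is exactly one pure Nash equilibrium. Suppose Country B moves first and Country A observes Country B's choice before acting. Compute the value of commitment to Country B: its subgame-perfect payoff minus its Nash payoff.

Work backward from Country A's decision.
- T0: Country A compares 9, 4, 10 and picks High; Country B would get 8.
- T1: Country A compares 5, 2, 1 and picks Free; Country B would get 9.
- T2: Country A compares 8, 2, 4 and picks Free; Country B would get 10.
- T3: Country A compares 1, 4, 6 and picks High; Country B would get 11.
Country B's induced payoffs are 8, 9, 10, 11, so Country B commits to T3. Subgame-perfect outcome: (High, T3) with payoffs (6, 11).
Under simultaneous play:
Country A's best replies: T0→High; T1→Free; T2→Free; T3→High.
Country B's best replies: Free→T2; Moderate→T2; High→T1.
Only (Free, T2) has each player best-responding; Nash payoffs (8, 10).
Country B's commitment gain: 11 − 10 = 1.

1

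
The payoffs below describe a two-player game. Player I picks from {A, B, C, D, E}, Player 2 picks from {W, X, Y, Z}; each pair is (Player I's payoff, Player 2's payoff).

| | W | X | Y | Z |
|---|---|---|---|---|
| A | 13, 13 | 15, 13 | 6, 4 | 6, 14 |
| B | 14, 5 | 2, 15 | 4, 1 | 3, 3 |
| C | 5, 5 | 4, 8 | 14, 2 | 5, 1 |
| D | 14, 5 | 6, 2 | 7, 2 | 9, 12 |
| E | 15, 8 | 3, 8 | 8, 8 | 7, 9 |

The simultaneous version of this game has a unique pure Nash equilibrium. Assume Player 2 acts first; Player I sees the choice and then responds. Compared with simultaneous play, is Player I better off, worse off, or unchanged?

better off

Player I best-responds to each possible Player 2 move:
- W → Player I plays E (best of 13, 14, 5, 14, 15); Player 2 gets 8.
- X → Player I plays A (best of 15, 2, 4, 6, 3); Player 2 gets 13.
- Y → Player I plays C (best of 6, 4, 14, 7, 8); Player 2 gets 2.
- Z → Player I plays D (best of 6, 3, 5, 9, 7); Player 2 gets 12.
Maximizing over 8, 13, 2, 12, Player 2 chooses X. Subgame-perfect outcome: (A, X) with payoffs (15, 13).
For the simultaneous game, intersect best replies.
Player I's best replies: W→E; X→A; Y→C; Z→D.
Player 2's best replies: A→Z; B→X; C→X; D→Z; E→Z.
Only (D, Z) has each player best-responding; Nash payoffs (9, 12).
Player I earns 15 sequentially versus 9 at the Nash outcome: better off.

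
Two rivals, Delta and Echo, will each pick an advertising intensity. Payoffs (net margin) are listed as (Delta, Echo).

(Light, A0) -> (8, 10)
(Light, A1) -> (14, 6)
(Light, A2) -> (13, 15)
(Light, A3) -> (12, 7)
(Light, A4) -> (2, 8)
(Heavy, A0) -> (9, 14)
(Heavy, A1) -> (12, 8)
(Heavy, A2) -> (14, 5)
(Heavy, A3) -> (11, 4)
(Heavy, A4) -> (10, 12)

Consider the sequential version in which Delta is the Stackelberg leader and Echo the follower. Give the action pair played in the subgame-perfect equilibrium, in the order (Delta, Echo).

(Light, A2)

Echo best-responds to each possible Delta move:
- Light → Echo plays A2 (best of 10, 6, 15, 7, 8); Delta gets 13.
- Heavy → Echo plays A0 (best of 14, 8, 5, 4, 12); Delta gets 9.
Among 13, 9, the best is 13 at Light. Subgame-perfect outcome: (Light, A2) with payoffs (13, 15).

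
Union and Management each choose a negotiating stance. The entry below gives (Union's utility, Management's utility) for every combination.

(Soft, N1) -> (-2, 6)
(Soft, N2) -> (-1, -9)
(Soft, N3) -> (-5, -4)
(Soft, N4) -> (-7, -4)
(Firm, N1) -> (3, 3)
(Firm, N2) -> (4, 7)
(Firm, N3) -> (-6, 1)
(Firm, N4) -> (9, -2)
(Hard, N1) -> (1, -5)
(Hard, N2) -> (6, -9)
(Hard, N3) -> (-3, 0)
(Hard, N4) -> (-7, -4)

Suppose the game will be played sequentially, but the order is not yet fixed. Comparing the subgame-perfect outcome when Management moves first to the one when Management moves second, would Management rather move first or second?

If Union leads: Management's best replies are Soft→N1, Firm→N2, Hard→N3; Union's induced payoffs -2, 4, -3; outcome (Firm, N2), payoffs (4, 7).
If Management leads: Union's best replies are N1→Firm, N2→Hard, N3→Hard, N4→Firm; Management's induced payoffs 3, -9, 0, -2; outcome (Firm, N1), payoffs (3, 3).
Management gets 3 moving first and 7 moving second, so Management prefers to move second.

second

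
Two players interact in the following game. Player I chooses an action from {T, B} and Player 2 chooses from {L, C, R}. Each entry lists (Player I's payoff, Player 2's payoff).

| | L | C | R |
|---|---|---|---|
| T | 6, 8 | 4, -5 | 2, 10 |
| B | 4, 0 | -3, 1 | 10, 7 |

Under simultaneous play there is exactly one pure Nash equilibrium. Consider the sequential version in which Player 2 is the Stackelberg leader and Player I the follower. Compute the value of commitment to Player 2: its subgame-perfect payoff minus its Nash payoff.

Solve by backward induction (Player 2 leads).
- L: BR = T, leader payoff 8.
- C: BR = T, leader payoff -5.
- R: BR = B, leader payoff 7.
Among 8, -5, 7, the best is 8 at L. Subgame-perfect outcome: (T, L) with payoffs (6, 8).
Under simultaneous play:
Player I's best replies: L→T; C→T; R→B.
Player 2's best replies: T→R; B→R.
Only (B, R) has each player best-responding; Nash payoffs (10, 7).
Player 2's commitment gain: 8 − 7 = 1.

1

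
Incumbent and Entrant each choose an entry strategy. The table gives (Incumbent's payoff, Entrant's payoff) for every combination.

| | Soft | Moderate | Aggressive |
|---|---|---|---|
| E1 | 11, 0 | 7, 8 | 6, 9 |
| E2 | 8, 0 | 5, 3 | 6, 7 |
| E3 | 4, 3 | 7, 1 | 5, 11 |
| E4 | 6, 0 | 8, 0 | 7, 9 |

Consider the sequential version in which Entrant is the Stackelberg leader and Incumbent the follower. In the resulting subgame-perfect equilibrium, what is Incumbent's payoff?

7

Work backward from Incumbent's decision.
- Soft → Incumbent plays E1 (best of 11, 8, 4, 6); Entrant gets 0.
- Moderate → Incumbent plays E4 (best of 7, 5, 7, 8); Entrant gets 0.
- Aggressive → Incumbent plays E4 (best of 6, 6, 5, 7); Entrant gets 9.
Entrant's induced payoffs are 0, 0, 9, so Entrant commits to Aggressive. Subgame-perfect outcome: (E4, Aggressive) with payoffs (7, 9).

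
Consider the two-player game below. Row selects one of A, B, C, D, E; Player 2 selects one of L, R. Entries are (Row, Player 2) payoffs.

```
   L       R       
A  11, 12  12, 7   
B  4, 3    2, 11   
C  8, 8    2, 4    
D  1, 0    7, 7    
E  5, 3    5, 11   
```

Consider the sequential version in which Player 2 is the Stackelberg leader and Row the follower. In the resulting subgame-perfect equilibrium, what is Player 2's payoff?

12

Solve by backward induction (Player 2 leads).
- L: Row compares 11, 4, 8, 1, 5 and picks A; Player 2 would get 12.
- R: Row compares 12, 2, 2, 7, 5 and picks A; Player 2 would get 7.
Among 12, 7, the best is 12 at L. Subgame-perfect outcome: (A, L) with payoffs (11, 12).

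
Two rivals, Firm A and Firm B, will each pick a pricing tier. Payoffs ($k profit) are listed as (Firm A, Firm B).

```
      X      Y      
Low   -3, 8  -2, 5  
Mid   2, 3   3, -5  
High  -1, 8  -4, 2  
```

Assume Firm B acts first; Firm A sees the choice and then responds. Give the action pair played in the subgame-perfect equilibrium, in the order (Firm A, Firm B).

Firm A best-responds to each possible Firm B move:
- X: Firm A compares -3, 2, -1 and picks Mid; Firm B would get 3.
- Y: Firm A compares -2, 3, -4 and picks Mid; Firm B would get -5.
Maximizing over 3, -5, Firm B chooses X. Subgame-perfect outcome: (Mid, X) with payoffs (2, 3).

(Mid, X)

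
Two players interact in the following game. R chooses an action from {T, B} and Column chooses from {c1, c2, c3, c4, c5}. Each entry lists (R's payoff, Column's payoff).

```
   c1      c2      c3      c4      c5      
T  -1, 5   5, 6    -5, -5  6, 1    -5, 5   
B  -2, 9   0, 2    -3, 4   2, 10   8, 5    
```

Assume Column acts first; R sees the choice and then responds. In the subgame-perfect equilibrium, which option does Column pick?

c2

Solve by backward induction (Column leads).
- c1 → R plays T (best of -1, -2); Column gets 5.
- c2 → R plays T (best of 5, 0); Column gets 6.
- c3 → R plays B (best of -5, -3); Column gets 4.
- c4 → R plays T (best of 6, 2); Column gets 1.
- c5 → R plays B (best of -5, 8); Column gets 5.
Column's induced payoffs are 5, 6, 4, 1, 5, so Column commits to c2. Subgame-perfect outcome: (T, c2) with payoffs (5, 6).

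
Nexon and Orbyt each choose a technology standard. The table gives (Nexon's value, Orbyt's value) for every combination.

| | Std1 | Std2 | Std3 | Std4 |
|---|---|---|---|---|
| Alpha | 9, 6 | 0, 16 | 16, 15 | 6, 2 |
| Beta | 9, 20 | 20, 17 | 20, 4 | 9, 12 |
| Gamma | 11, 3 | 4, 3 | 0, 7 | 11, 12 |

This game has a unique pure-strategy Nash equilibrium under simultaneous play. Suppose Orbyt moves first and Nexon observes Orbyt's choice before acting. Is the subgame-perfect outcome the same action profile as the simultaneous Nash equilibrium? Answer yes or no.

Solve by backward induction (Orbyt leads).
- Std1: Nexon compares 9, 9, 11 and picks Gamma; Orbyt would get 3.
- Std2: Nexon compares 0, 20, 4 and picks Beta; Orbyt would get 17.
- Std3: Nexon compares 16, 20, 0 and picks Beta; Orbyt would get 4.
- Std4: Nexon compares 6, 9, 11 and picks Gamma; Orbyt would get 12.
Among 3, 17, 4, 12, the best is 17 at Std2. Subgame-perfect outcome: (Beta, Std2) with payoffs (20, 17).
Under simultaneous play:
Nexon's best replies: Std1→Gamma; Std2→Beta; Std3→Beta; Std4→Gamma.
Orbyt's best replies: Alpha→Std2; Beta→Std1; Gamma→Std4.
The unique mutual best reply is (Gamma, Std4), giving (11, 12).
Sequential outcome (Beta, Std2) differs from the Nash profile (Gamma, Std4).

no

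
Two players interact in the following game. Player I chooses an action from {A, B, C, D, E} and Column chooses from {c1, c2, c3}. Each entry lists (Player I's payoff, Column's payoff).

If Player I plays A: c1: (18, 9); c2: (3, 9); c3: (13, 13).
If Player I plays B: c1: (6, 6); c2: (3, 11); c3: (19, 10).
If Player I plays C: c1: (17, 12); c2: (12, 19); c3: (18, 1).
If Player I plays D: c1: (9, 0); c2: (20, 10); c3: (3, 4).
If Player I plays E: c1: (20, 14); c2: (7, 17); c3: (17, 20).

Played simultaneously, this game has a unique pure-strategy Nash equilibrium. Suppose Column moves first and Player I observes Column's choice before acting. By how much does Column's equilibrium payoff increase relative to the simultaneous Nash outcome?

4

Player I best-responds to each possible Column move:
- c1 → Player I plays E (best of 18, 6, 17, 9, 20); Column gets 14.
- c2 → Player I plays D (best of 3, 3, 12, 20, 7); Column gets 10.
- c3 → Player I plays B (best of 13, 19, 18, 3, 17); Column gets 10.
Column's induced payoffs are 14, 10, 10, so Column commits to c1. Subgame-perfect outcome: (E, c1) with payoffs (20, 14).
For the simultaneous game, intersect best replies.
Player I's best replies: c1→E; c2→D; c3→B.
Column's best replies: A→c3; B→c2; C→c2; D→c2; E→c3.
The unique mutual best reply is (D, c2), giving (20, 10).
Column's commitment gain: 14 − 10 = 4.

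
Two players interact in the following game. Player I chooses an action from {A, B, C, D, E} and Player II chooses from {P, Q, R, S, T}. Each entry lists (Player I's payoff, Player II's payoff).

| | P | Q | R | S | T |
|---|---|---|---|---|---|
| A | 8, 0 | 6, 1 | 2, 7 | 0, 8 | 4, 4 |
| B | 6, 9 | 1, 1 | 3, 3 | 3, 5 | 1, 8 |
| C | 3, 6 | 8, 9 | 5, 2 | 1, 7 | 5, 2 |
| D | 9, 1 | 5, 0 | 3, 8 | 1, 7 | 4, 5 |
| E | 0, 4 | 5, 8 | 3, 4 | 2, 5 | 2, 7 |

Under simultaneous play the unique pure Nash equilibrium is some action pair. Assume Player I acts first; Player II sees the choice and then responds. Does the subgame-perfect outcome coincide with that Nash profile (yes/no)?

yes

Solve by backward induction (Player I leads).
- A → Player II plays S (best of 0, 1, 7, 8, 4); Player I gets 0.
- B → Player II plays P (best of 9, 1, 3, 5, 8); Player I gets 6.
- C → Player II plays Q (best of 6, 9, 2, 7, 2); Player I gets 8.
- D → Player II plays R (best of 1, 0, 8, 7, 5); Player I gets 3.
- E → Player II plays Q (best of 4, 8, 4, 5, 7); Player I gets 5.
Maximizing over 0, 6, 8, 3, 5, Player I chooses C. Subgame-perfect outcome: (C, Q) with payoffs (8, 9).
For the simultaneous game, intersect best replies.
Player I's best replies: P→D; Q→C; R→C; S→B; T→C.
Player II's best replies: A→S; B→P; C→Q; D→R; E→Q.
The unique mutual best reply is (C, Q), giving (8, 9).
Sequential outcome (C, Q) coincides with the Nash profile (C, Q).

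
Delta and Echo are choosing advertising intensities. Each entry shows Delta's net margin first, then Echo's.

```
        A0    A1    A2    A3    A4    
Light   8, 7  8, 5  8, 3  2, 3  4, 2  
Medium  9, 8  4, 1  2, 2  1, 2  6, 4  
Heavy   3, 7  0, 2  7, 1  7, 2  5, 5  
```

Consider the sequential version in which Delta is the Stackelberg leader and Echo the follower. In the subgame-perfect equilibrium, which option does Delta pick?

Solve by backward induction (Delta leads).
- Light: BR = A0, leader payoff 8.
- Medium: BR = A0, leader payoff 9.
- Heavy: BR = A0, leader payoff 3.
Among 8, 9, 3, the best is 9 at Medium. Subgame-perfect outcome: (Medium, A0) with payoffs (9, 8).

Medium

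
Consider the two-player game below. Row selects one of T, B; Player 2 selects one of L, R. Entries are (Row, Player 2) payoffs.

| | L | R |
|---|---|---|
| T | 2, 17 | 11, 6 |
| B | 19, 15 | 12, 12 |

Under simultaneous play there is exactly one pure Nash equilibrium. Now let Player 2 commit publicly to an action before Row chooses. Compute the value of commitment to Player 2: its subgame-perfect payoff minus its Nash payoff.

Row best-responds to each possible Player 2 move:
- L: Row compares 2, 19 and picks B; Player 2 would get 15.
- R: Row compares 11, 12 and picks B; Player 2 would get 12.
Maximizing over 15, 12, Player 2 chooses L. Subgame-perfect outcome: (B, L) with payoffs (19, 15).
Now find the simultaneous Nash equilibrium.
Row's best replies: L→B; R→B.
Player 2's best replies: T→L; B→L.
Only (B, L) has each player best-responding; Nash payoffs (19, 15).
Player 2's commitment gain: 15 − 15 = 0.

0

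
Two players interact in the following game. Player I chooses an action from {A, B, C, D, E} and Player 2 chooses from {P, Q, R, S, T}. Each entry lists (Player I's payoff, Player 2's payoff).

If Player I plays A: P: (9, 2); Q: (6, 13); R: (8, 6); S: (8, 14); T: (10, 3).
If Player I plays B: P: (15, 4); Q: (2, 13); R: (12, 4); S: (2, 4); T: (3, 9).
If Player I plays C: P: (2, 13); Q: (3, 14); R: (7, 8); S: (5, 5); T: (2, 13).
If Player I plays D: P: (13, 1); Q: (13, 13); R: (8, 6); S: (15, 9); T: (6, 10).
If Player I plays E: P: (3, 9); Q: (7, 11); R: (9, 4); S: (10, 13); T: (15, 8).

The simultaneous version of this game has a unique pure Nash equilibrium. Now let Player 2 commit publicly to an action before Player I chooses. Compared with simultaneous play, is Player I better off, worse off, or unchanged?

unchanged

Player I best-responds to each possible Player 2 move:
- P → Player I plays B (best of 9, 15, 2, 13, 3); Player 2 gets 4.
- Q → Player I plays D (best of 6, 2, 3, 13, 7); Player 2 gets 13.
- R → Player I plays B (best of 8, 12, 7, 8, 9); Player 2 gets 4.
- S → Player I plays D (best of 8, 2, 5, 15, 10); Player 2 gets 9.
- T → Player I plays E (best of 10, 3, 2, 6, 15); Player 2 gets 8.
Maximizing over 4, 13, 4, 9, 8, Player 2 chooses Q. Subgame-perfect outcome: (D, Q) with payoffs (13, 13).
Now find the simultaneous Nash equilibrium.
Player I's best replies: P→B; Q→D; R→B; S→D; T→E.
Player 2's best replies: A→S; B→Q; C→Q; D→Q; E→S.
The unique mutual best reply is (D, Q), giving (13, 13).
Player I earns 13 sequentially versus 13 at the Nash outcome: unchanged.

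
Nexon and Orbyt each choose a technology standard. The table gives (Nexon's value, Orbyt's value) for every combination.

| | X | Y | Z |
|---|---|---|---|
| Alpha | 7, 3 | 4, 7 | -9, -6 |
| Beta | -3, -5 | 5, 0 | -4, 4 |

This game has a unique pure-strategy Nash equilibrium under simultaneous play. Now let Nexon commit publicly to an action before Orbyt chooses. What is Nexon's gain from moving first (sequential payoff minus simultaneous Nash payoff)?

Solve by backward induction (Nexon leads).
- Alpha: Orbyt compares 3, 7, -6 and picks Y; Nexon would get 4.
- Beta: Orbyt compares -5, 0, 4 and picks Z; Nexon would get -4.
Among 4, -4, the best is 4 at Alpha. Subgame-perfect outcome: (Alpha, Y) with payoffs (4, 7).
Now find the simultaneous Nash equilibrium.
Nexon's best replies: X→Alpha; Y→Beta; Z→Beta.
Orbyt's best replies: Alpha→Y; Beta→Z.
The unique mutual best reply is (Beta, Z), giving (-4, 4).
Nexon's commitment gain: 4 − -4 = 8.

8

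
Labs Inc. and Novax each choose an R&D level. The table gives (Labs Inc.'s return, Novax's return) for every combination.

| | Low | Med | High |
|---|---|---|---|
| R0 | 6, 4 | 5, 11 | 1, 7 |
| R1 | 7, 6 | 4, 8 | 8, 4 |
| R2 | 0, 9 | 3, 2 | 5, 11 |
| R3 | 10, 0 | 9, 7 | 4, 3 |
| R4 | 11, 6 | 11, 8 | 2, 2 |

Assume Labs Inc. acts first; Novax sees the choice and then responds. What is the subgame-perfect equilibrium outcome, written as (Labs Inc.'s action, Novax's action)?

Solve by backward induction (Labs Inc. leads).
- R0: BR = Med, leader payoff 5.
- R1: BR = Med, leader payoff 4.
- R2: BR = High, leader payoff 5.
- R3: BR = Med, leader payoff 9.
- R4: BR = Med, leader payoff 11.
Among 5, 4, 5, 9, 11, the best is 11 at R4. Subgame-perfect outcome: (R4, Med) with payoffs (11, 8).

(R4, Med)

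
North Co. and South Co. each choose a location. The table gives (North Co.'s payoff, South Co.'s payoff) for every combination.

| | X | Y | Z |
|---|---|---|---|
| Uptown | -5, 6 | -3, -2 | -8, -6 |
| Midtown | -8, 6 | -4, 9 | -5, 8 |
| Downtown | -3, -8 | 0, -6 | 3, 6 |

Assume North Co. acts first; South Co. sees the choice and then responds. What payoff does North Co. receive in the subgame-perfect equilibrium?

3

Backward induction with North Co. moving first.
- Uptown: South Co. compares 6, -2, -6 and picks X; North Co. would get -5.
- Midtown: South Co. compares 6, 9, 8 and picks Y; North Co. would get -4.
- Downtown: South Co. compares -8, -6, 6 and picks Z; North Co. would get 3.
Among -5, -4, 3, the best is 3 at Downtown. Subgame-perfect outcome: (Downtown, Z) with payoffs (3, 6).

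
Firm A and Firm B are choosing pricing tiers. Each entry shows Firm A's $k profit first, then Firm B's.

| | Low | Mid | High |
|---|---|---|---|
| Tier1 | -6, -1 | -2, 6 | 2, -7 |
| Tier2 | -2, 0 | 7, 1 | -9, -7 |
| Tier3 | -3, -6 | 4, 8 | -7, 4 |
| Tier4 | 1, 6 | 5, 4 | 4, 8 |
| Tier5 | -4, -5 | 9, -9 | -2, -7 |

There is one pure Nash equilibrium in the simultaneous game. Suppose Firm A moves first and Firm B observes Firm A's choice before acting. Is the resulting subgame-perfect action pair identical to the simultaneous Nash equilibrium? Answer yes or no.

no

Solve by backward induction (Firm A leads).
- Tier1 → Firm B plays Mid (best of -1, 6, -7); Firm A gets -2.
- Tier2 → Firm B plays Mid (best of 0, 1, -7); Firm A gets 7.
- Tier3 → Firm B plays Mid (best of -6, 8, 4); Firm A gets 4.
- Tier4 → Firm B plays High (best of 6, 4, 8); Firm A gets 4.
- Tier5 → Firm B plays Low (best of -5, -9, -7); Firm A gets -4.
Firm A's induced payoffs are -2, 7, 4, 4, -4, so Firm A commits to Tier2. Subgame-perfect outcome: (Tier2, Mid) with payoffs (7, 1).
Now find the simultaneous Nash equilibrium.
Firm A's best replies: Low→Tier4; Mid→Tier5; High→Tier4.
Firm B's best replies: Tier1→Mid; Tier2→Mid; Tier3→Mid; Tier4→High; Tier5→Low.
The unique mutual best reply is (Tier4, High), giving (4, 8).
Sequential outcome (Tier2, Mid) differs from the Nash profile (Tier4, High).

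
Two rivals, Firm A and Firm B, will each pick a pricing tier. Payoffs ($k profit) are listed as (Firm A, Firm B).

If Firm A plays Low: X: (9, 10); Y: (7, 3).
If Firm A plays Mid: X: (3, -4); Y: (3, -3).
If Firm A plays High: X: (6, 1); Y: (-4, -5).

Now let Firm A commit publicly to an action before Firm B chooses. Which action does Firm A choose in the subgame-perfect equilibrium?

Low

Work backward from Firm B's decision.
- Low → Firm B plays X (best of 10, 3); Firm A gets 9.
- Mid → Firm B plays Y (best of -4, -3); Firm A gets 3.
- High → Firm B plays X (best of 1, -5); Firm A gets 6.
Firm A's induced payoffs are 9, 3, 6, so Firm A commits to Low. Subgame-perfect outcome: (Low, X) with payoffs (9, 10).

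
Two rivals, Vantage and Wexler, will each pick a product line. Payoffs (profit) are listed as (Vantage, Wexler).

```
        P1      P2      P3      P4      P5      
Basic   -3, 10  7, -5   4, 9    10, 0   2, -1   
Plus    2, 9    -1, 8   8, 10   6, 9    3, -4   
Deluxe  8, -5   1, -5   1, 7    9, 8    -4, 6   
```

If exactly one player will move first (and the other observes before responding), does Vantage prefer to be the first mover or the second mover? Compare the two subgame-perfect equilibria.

If Vantage leads: Wexler's best replies are Basic→P1, Plus→P3, Deluxe→P4; Vantage's induced payoffs -3, 8, 9; outcome (Deluxe, P4), payoffs (9, 8).
If Wexler leads: Vantage's best replies are P1→Deluxe, P2→Basic, P3→Plus, P4→Basic, P5→Plus; Wexler's induced payoffs -5, -5, 10, 0, -4; outcome (Plus, P3), payoffs (8, 10).
Vantage gets 9 moving first and 8 moving second, so Vantage prefers to move first.

first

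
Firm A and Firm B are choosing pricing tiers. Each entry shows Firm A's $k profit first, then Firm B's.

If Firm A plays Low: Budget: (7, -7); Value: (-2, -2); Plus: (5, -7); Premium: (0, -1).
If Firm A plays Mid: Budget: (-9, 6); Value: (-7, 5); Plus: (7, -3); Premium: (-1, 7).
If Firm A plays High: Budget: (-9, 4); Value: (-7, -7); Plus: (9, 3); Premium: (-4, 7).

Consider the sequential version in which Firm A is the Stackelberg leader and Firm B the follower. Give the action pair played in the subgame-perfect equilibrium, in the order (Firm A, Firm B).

(Low, Premium)

Backward induction with Firm A moving first.
- Low: Firm B compares -7, -2, -7, -1 and picks Premium; Firm A would get 0.
- Mid: Firm B compares 6, 5, -3, 7 and picks Premium; Firm A would get -1.
- High: Firm B compares 4, -7, 3, 7 and picks Premium; Firm A would get -4.
Among 0, -1, -4, the best is 0 at Low. Subgame-perfect outcome: (Low, Premium) with payoffs (0, -1).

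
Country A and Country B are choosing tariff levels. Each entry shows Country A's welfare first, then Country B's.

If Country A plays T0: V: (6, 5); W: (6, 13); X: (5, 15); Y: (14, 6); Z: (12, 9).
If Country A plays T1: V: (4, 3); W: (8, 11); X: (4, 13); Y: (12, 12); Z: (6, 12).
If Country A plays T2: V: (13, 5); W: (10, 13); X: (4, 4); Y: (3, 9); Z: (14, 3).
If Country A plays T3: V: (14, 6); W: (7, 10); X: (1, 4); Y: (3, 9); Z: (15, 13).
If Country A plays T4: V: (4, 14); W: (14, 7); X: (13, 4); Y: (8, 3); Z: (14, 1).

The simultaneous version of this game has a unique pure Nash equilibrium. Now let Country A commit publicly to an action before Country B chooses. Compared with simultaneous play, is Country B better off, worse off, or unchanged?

unchanged

Work backward from Country B's decision.
- T0 → Country B plays X (best of 5, 13, 15, 6, 9); Country A gets 5.
- T1 → Country B plays X (best of 3, 11, 13, 12, 12); Country A gets 4.
- T2 → Country B plays W (best of 5, 13, 4, 9, 3); Country A gets 10.
- T3 → Country B plays Z (best of 6, 10, 4, 9, 13); Country A gets 15.
- T4 → Country B plays V (best of 14, 7, 4, 3, 1); Country A gets 4.
Maximizing over 5, 4, 10, 15, 4, Country A chooses T3. Subgame-perfect outcome: (T3, Z) with payoffs (15, 13).
Under simultaneous play:
Country A's best replies: V→T3; W→T4; X→T4; Y→T0; Z→T3.
Country B's best replies: T0→X; T1→X; T2→W; T3→Z; T4→V.
The unique mutual best reply is (T3, Z), giving (15, 13).
Country B earns 13 sequentially versus 13 at the Nash outcome: unchanged.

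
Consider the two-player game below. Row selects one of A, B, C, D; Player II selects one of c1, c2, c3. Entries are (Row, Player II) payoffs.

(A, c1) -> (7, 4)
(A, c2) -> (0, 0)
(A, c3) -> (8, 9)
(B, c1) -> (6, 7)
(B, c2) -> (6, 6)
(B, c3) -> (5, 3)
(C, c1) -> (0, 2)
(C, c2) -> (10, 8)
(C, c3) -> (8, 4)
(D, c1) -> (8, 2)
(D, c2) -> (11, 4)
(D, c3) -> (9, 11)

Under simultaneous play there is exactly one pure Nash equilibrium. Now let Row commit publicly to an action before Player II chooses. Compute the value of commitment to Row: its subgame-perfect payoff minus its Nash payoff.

1

Player II best-responds to each possible Row move:
- A → Player II plays c3 (best of 4, 0, 9); Row gets 8.
- B → Player II plays c1 (best of 7, 6, 3); Row gets 6.
- C → Player II plays c2 (best of 2, 8, 4); Row gets 10.
- D → Player II plays c3 (best of 2, 4, 11); Row gets 9.
Row's induced payoffs are 8, 6, 10, 9, so Row commits to C. Subgame-perfect outcome: (C, c2) with payoffs (10, 8).
Now find the simultaneous Nash equilibrium.
Row's best replies: c1→D; c2→D; c3→D.
Player II's best replies: A→c3; B→c1; C→c2; D→c3.
Only (D, c3) has each player best-responding; Nash payoffs (9, 11).
Row's commitment gain: 10 − 9 = 1.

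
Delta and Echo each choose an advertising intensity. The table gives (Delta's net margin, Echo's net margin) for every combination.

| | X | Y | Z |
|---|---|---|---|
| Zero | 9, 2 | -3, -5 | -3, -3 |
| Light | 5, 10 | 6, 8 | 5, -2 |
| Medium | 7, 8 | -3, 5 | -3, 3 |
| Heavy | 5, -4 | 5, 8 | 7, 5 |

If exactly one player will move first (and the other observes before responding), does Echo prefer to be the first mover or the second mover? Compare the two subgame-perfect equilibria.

first

If Delta leads: Echo's best replies are Zero→X, Light→X, Medium→X, Heavy→Y; Delta's induced payoffs 9, 5, 7, 5; outcome (Zero, X), payoffs (9, 2).
If Echo leads: Delta's best replies are X→Zero, Y→Light, Z→Heavy; Echo's induced payoffs 2, 8, 5; outcome (Light, Y), payoffs (6, 8).
Echo gets 8 moving first and 2 moving second, so Echo prefers to move first.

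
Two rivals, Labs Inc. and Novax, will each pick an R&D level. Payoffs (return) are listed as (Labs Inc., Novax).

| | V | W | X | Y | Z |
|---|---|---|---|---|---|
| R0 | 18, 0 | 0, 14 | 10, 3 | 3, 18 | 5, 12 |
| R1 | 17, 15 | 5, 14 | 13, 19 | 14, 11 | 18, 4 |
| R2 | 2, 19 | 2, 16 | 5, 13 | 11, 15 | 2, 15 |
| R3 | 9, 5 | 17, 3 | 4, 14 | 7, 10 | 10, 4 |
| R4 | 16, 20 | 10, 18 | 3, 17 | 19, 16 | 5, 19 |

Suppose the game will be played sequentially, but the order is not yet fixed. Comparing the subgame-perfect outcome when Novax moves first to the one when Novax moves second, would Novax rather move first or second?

If Labs Inc. leads: Novax's best replies are R0→Y, R1→X, R2→V, R3→X, R4→V; Labs Inc.'s induced payoffs 3, 13, 2, 4, 16; outcome (R4, V), payoffs (16, 20).
If Novax leads: Labs Inc.'s best replies are V→R0, W→R3, X→R1, Y→R4, Z→R1; Novax's induced payoffs 0, 3, 19, 16, 4; outcome (R1, X), payoffs (13, 19).
Novax gets 19 moving first and 20 moving second, so Novax prefers to move second.

second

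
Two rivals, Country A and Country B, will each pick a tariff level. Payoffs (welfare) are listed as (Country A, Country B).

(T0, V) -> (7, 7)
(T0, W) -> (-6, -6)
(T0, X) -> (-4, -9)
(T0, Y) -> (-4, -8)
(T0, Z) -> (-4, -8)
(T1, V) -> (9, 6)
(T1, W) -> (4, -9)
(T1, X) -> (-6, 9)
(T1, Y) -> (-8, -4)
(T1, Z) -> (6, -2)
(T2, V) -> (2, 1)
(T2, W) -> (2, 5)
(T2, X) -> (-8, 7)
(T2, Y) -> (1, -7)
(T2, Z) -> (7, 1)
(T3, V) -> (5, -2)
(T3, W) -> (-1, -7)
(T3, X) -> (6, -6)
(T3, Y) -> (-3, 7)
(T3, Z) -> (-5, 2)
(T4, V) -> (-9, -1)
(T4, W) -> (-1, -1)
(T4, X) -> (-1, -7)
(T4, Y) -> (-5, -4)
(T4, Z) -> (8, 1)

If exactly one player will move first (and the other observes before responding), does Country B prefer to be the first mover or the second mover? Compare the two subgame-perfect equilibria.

If Country A leads: Country B's best replies are T0→V, T1→X, T2→X, T3→Y, T4→Z; Country A's induced payoffs 7, -6, -8, -3, 8; outcome (T4, Z), payoffs (8, 1).
If Country B leads: Country A's best replies are V→T1, W→T1, X→T3, Y→T2, Z→T4; Country B's induced payoffs 6, -9, -6, -7, 1; outcome (T1, V), payoffs (9, 6).
Country B gets 6 moving first and 1 moving second, so Country B prefers to move first.

first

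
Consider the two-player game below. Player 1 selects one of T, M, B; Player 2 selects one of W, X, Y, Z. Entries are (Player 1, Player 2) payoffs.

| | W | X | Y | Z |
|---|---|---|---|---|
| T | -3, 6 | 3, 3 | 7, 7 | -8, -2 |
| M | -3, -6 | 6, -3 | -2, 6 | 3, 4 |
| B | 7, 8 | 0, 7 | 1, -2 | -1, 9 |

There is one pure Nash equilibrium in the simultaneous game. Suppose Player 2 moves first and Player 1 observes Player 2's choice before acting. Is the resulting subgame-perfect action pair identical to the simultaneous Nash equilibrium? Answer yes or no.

no

Backward induction with Player 2 moving first.
- W → Player 1 plays B (best of -3, -3, 7); Player 2 gets 8.
- X → Player 1 plays M (best of 3, 6, 0); Player 2 gets -3.
- Y → Player 1 plays T (best of 7, -2, 1); Player 2 gets 7.
- Z → Player 1 plays M (best of -8, 3, -1); Player 2 gets 4.
Among 8, -3, 7, 4, the best is 8 at W. Subgame-perfect outcome: (B, W) with payoffs (7, 8).
Now find the simultaneous Nash equilibrium.
Player 1's best replies: W→B; X→M; Y→T; Z→M.
Player 2's best replies: T→Y; M→Y; B→Z.
The unique mutual best reply is (T, Y), giving (7, 7).
Sequential outcome (B, W) differs from the Nash profile (T, Y).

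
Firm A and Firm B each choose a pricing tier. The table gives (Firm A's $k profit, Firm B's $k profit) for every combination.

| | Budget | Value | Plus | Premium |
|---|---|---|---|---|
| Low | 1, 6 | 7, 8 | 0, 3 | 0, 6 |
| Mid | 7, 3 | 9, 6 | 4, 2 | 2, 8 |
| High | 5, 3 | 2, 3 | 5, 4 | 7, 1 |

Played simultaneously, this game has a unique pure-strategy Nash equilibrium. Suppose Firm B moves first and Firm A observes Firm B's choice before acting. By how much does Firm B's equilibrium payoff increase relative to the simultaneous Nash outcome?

Work backward from Firm A's decision.
- Budget: Firm A compares 1, 7, 5 and picks Mid; Firm B would get 3.
- Value: Firm A compares 7, 9, 2 and picks Mid; Firm B would get 6.
- Plus: Firm A compares 0, 4, 5 and picks High; Firm B would get 4.
- Premium: Firm A compares 0, 2, 7 and picks High; Firm B would get 1.
Maximizing over 3, 6, 4, 1, Firm B chooses Value. Subgame-perfect outcome: (Mid, Value) with payoffs (9, 6).
Under simultaneous play:
Firm A's best replies: Budget→Mid; Value→Mid; Plus→High; Premium→High.
Firm B's best replies: Low→Value; Mid→Premium; High→Plus.
The unique mutual best reply is (High, Plus), giving (5, 4).
Firm B's commitment gain: 6 − 4 = 2.

2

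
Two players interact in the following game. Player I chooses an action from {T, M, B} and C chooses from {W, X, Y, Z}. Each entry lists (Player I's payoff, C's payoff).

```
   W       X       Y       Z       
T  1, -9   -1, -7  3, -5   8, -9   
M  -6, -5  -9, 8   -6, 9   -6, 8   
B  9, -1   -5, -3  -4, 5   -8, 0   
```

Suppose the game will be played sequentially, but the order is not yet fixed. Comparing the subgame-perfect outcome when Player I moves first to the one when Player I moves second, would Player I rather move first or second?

If Player I leads: C's best replies are T→Y, M→Y, B→Y; Player I's induced payoffs 3, -6, -4; outcome (T, Y), payoffs (3, -5).
If C leads: Player I's best replies are W→B, X→T, Y→T, Z→T; C's induced payoffs -1, -7, -5, -9; outcome (B, W), payoffs (9, -1).
Player I gets 3 moving first and 9 moving second, so Player I prefers to move second.

second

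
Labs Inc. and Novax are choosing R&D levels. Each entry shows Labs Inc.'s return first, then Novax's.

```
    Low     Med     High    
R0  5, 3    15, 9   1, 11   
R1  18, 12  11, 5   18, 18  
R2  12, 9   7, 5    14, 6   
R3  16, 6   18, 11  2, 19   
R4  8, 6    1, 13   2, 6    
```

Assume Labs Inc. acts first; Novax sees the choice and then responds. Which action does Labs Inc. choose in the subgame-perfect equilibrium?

R1

Work backward from Novax's decision.
- R0: Novax compares 3, 9, 11 and picks High; Labs Inc. would get 1.
- R1: Novax compares 12, 5, 18 and picks High; Labs Inc. would get 18.
- R2: Novax compares 9, 5, 6 and picks Low; Labs Inc. would get 12.
- R3: Novax compares 6, 11, 19 and picks High; Labs Inc. would get 2.
- R4: Novax compares 6, 13, 6 and picks Med; Labs Inc. would get 1.
Among 1, 18, 12, 2, 1, the best is 18 at R1. Subgame-perfect outcome: (R1, High) with payoffs (18, 18).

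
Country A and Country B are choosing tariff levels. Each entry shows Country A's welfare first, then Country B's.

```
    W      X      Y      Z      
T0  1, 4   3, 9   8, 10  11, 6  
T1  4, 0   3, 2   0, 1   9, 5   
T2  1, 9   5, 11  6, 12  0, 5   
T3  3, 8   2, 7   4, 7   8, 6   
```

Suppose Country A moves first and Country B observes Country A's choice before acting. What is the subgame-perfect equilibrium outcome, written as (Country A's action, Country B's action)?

(T1, Z)

Work backward from Country B's decision.
- T0: BR = Y, leader payoff 8.
- T1: BR = Z, leader payoff 9.
- T2: BR = Y, leader payoff 6.
- T3: BR = W, leader payoff 3.
Maximizing over 8, 9, 6, 3, Country A chooses T1. Subgame-perfect outcome: (T1, Z) with payoffs (9, 5).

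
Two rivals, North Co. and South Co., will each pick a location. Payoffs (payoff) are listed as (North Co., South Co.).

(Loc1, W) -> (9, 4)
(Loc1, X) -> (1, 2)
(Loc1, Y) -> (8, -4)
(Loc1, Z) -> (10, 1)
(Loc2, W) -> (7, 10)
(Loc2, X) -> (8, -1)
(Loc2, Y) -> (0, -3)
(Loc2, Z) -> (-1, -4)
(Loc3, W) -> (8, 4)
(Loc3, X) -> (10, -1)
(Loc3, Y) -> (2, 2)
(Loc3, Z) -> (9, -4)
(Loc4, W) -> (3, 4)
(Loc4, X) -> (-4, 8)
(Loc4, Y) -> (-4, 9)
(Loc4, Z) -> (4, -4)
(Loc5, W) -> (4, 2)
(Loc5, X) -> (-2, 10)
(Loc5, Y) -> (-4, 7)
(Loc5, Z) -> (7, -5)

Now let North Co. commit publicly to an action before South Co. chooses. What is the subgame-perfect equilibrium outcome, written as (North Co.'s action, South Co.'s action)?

(Loc1, W)

Solve by backward induction (North Co. leads).
- Loc1: South Co. compares 4, 2, -4, 1 and picks W; North Co. would get 9.
- Loc2: South Co. compares 10, -1, -3, -4 and picks W; North Co. would get 7.
- Loc3: South Co. compares 4, -1, 2, -4 and picks W; North Co. would get 8.
- Loc4: South Co. compares 4, 8, 9, -4 and picks Y; North Co. would get -4.
- Loc5: South Co. compares 2, 10, 7, -5 and picks X; North Co. would get -2.
North Co.'s induced payoffs are 9, 7, 8, -4, -2, so North Co. commits to Loc1. Subgame-perfect outcome: (Loc1, W) with payoffs (9, 4).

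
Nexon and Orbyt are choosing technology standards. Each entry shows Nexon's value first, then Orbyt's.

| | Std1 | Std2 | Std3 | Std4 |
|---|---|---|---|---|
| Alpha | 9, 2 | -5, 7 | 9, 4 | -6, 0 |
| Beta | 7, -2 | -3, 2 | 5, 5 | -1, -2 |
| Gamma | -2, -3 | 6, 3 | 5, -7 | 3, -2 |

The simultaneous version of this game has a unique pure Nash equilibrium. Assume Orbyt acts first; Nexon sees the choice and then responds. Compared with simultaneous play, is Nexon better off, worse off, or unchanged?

better off

Solve by backward induction (Orbyt leads).
- Std1: BR = Alpha, leader payoff 2.
- Std2: BR = Gamma, leader payoff 3.
- Std3: BR = Alpha, leader payoff 4.
- Std4: BR = Gamma, leader payoff -2.
Orbyt's induced payoffs are 2, 3, 4, -2, so Orbyt commits to Std3. Subgame-perfect outcome: (Alpha, Std3) with payoffs (9, 4).
Under simultaneous play:
Nexon's best replies: Std1→Alpha; Std2→Gamma; Std3→Alpha; Std4→Gamma.
Orbyt's best replies: Alpha→Std2; Beta→Std3; Gamma→Std2.
Only (Gamma, Std2) has each player best-responding; Nash payoffs (6, 3).
Nexon earns 9 sequentially versus 6 at the Nash outcome: better off.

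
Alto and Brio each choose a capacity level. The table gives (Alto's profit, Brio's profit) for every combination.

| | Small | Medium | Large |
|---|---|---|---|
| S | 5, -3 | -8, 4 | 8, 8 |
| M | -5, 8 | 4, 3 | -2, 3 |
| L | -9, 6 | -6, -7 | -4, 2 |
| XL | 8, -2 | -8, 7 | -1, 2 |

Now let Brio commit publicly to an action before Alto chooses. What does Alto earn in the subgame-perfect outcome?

Solve by backward induction (Brio leads).
- Small: BR = XL, leader payoff -2.
- Medium: BR = M, leader payoff 3.
- Large: BR = S, leader payoff 8.
Brio's induced payoffs are -2, 3, 8, so Brio commits to Large. Subgame-perfect outcome: (S, Large) with payoffs (8, 8).

8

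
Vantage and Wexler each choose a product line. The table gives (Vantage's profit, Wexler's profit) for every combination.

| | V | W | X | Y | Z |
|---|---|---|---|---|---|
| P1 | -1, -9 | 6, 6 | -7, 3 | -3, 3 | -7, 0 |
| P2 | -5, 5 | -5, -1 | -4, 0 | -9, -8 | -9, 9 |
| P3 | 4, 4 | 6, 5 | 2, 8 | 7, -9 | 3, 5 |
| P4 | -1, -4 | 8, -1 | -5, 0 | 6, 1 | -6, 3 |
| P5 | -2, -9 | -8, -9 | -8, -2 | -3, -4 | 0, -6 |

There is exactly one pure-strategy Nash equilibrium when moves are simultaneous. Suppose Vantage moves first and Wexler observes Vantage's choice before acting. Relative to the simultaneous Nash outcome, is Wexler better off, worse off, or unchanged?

Solve by backward induction (Vantage leads).
- P1: BR = W, leader payoff 6.
- P2: BR = Z, leader payoff -9.
- P3: BR = X, leader payoff 2.
- P4: BR = Z, leader payoff -6.
- P5: BR = X, leader payoff -8.
Maximizing over 6, -9, 2, -6, -8, Vantage chooses P1. Subgame-perfect outcome: (P1, W) with payoffs (6, 6).
For the simultaneous game, intersect best replies.
Vantage's best replies: V→P3; W→P4; X→P3; Y→P3; Z→P3.
Wexler's best replies: P1→W; P2→Z; P3→X; P4→Z; P5→X.
The unique mutual best reply is (P3, X), giving (2, 8).
Wexler earns 6 sequentially versus 8 at the Nash outcome: worse off.

worse off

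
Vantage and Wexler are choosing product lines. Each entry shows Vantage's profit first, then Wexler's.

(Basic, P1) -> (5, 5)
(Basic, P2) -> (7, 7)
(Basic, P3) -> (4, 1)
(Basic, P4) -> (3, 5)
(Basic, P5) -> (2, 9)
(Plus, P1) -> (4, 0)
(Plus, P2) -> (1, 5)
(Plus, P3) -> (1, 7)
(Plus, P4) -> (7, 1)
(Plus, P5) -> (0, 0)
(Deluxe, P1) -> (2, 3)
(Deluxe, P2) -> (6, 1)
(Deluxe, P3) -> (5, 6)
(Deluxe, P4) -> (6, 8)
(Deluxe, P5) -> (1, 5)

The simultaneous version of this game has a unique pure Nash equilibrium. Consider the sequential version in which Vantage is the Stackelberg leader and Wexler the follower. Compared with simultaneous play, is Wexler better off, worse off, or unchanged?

Wexler best-responds to each possible Vantage move:
- Basic: Wexler compares 5, 7, 1, 5, 9 and picks P5; Vantage would get 2.
- Plus: Wexler compares 0, 5, 7, 1, 0 and picks P3; Vantage would get 1.
- Deluxe: Wexler compares 3, 1, 6, 8, 5 and picks P4; Vantage would get 6.
Among 2, 1, 6, the best is 6 at Deluxe. Subgame-perfect outcome: (Deluxe, P4) with payoffs (6, 8).
Now find the simultaneous Nash equilibrium.
Vantage's best replies: P1→Basic; P2→Basic; P3→Deluxe; P4→Plus; P5→Basic.
Wexler's best replies: Basic→P5; Plus→P3; Deluxe→P4.
The unique mutual best reply is (Basic, P5), giving (2, 9).
Wexler earns 8 sequentially versus 9 at the Nash outcome: worse off.

worse off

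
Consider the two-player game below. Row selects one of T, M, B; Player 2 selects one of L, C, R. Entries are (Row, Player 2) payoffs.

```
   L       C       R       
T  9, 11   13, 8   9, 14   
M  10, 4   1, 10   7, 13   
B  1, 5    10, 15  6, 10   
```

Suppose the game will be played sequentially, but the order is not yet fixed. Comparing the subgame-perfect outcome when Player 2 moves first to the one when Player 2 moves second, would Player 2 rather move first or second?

If Row leads: Player 2's best replies are T→R, M→R, B→C; Row's induced payoffs 9, 7, 10; outcome (B, C), payoffs (10, 15).
If Player 2 leads: Row's best replies are L→M, C→T, R→T; Player 2's induced payoffs 4, 8, 14; outcome (T, R), payoffs (9, 14).
Player 2 gets 14 moving first and 15 moving second, so Player 2 prefers to move second.

second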